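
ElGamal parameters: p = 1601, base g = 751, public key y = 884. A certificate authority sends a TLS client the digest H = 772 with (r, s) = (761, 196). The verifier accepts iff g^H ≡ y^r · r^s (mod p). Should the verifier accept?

reject

Left side g^H mod p:
751^2 = 564001 ≡ 449
751^4 ≡ 449^2 = 201601 ≡ 1476
751^8 ≡ 1476^2 = 2178576 ≡ 1216
751^16 ≡ 1216^2 = 1478656 ≡ 933
751^32 ≡ 933^2 = 870489 ≡ 1146
751^64 ≡ 1146^2 = 1313316 ≡ 496
751^128 ≡ 496^2 = 246016 ≡ 1063
751^256 ≡ 1063^2 = 1129969 ≡ 1264
751^512 ≡ 1264^2 = 1597696 ≡ 1499
772 = 512 + 256 + 4, so 751^772 ≡ 1499·1264·1476 ≡ 334 (mod 1601)
Right side y^r · r^s mod p:
884^2 = 781456 ≡ 168
884^4 ≡ 168^2 = 28224 ≡ 1007
884^8 ≡ 1007^2 = 1014049 ≡ 616
884^16 ≡ 616^2 = 379456 ≡ 19
884^32 ≡ 19^2 = 361
884^64 ≡ 361^2 = 130321 ≡ 640
884^128 ≡ 640^2 = 409600 ≡ 1345
884^256 ≡ 1345^2 = 1809025 ≡ 1496
884^512 ≡ 1496^2 = 2238016 ≡ 1419
761 = 512 + 128 + 64 + 32 + 16 + 8 + 1, so 884^761 ≡ 1419·1345·640·361·19·616·884 ≡ 1517 (mod 1601)
761^2 = 579121 ≡ 1160
761^4 ≡ 1160^2 = 1345600 ≡ 760
761^8 ≡ 760^2 = 577600 ≡ 1240
761^16 ≡ 1240^2 = 1537600 ≡ 640
761^32 ≡ 640^2 = 409600 ≡ 1345
761^64 ≡ 1345^2 = 1809025 ≡ 1496
761^128 ≡ 1496^2 = 2238016 ≡ 1419
196 = 128 + 64 + 4, so 761^196 ≡ 1419·1496·760 ≡ 929 (mod 1601)
1517·929 = 1409293 ≡ 413 (mod 1601)
334 ≠ 413, so verification fails.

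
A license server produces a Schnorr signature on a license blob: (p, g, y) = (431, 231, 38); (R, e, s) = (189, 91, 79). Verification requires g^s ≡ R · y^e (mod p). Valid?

g^s mod p:
231^2 = 53361 ≡ 348
231^4 ≡ 348^2 = 121104 ≡ 424
231^8 ≡ 424^2 = 179776 ≡ 49
231^16 ≡ 49^2 = 2401 ≡ 246
231^32 ≡ 246^2 = 60516 ≡ 176
231^64 ≡ 176^2 = 30976 ≡ 375
79 = 64 + 8 + 4 + 2 + 1, so 231^79 ≡ 375·49·424·348·231 ≡ 293 (mod 431)
R · y^e mod p:
38^2 = 1444 ≡ 151
38^4 ≡ 151^2 = 22801 ≡ 389
38^8 ≡ 389^2 = 151321 ≡ 40
38^16 ≡ 40^2 = 1600 ≡ 307
38^32 ≡ 307^2 = 94249 ≡ 291
38^64 ≡ 291^2 = 84681 ≡ 205
91 = 64 + 16 + 8 + 2 + 1, so 38^91 ≡ 205·307·40·151·38 ≡ 328 (mod 431)
189·328 = 61992 ≡ 359 (mod 431)
293 ≠ 359; the check fails.

no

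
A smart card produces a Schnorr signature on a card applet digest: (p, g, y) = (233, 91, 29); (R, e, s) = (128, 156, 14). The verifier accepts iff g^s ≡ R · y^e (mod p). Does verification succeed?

passes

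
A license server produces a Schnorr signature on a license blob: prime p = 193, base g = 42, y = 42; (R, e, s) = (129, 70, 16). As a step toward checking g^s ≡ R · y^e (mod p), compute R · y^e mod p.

192

42^2 = 1764 ≡ 27
42^4 ≡ 27^2 = 729 ≡ 150
42^8 ≡ 150^2 = 22500 ≡ 112
42^16 ≡ 112^2 = 12544 ≡ 192
42^32 ≡ 192^2 = 36864 ≡ 1
42^64 ≡ 1^2 = 1
70 = 64 + 4 + 2, so 42^70 ≡ 1·150·27 ≡ 190 (mod 193)
R · y^e ≡ 129·190 = 24510 ≡ 192 (mod 193)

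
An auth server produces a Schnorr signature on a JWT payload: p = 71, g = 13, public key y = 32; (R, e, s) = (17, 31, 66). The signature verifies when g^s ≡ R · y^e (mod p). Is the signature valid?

g^s mod p:
13^66 mod 71 = 15
R · y^e mod p:
32^31 mod 71 = 37
17·37 = 629 ≡ 61 (mod 71)
15 ≠ 61; the check fails.

invalid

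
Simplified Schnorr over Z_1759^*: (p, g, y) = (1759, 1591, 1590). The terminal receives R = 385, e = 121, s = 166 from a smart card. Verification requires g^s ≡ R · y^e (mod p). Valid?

no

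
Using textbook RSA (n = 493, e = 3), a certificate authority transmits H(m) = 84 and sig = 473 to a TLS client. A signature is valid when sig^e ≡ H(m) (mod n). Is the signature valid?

sig^2 ≡ 473^2 = 223729 ≡ 400
3 = 2 + 1, so sig^3 ≡ 400·473 ≡ 381 (mod 493)
sig^3 mod 493 = 381, but H(m) = 84.

invalid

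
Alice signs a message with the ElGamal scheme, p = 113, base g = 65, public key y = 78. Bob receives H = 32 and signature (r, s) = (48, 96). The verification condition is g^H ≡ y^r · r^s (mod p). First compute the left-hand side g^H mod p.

65^32 mod 113 = 1

1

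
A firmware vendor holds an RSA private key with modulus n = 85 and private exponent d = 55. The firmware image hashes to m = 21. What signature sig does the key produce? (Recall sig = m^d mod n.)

81

m^2 ≡ 21^2 = 441 ≡ 16
m^4 ≡ 16^2 = 256 ≡ 1
m^8 ≡ 1^2 = 1
m^16 ≡ 1^2 = 1
m^32 ≡ 1^2 = 1
55 = 32 + 16 + 4 + 2 + 1, so m^55 ≡ 1·1·1·16·21 ≡ 81 (mod 85)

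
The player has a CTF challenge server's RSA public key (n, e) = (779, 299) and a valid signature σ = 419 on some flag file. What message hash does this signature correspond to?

647

σ^2 ≡ 419^2 = 175561 ≡ 286
σ^4 ≡ 286^2 = 81796 ≡ 1
σ^8 ≡ 1^2 = 1
σ^16 ≡ 1^2 = 1
σ^32 ≡ 1^2 = 1
σ^64 ≡ 1^2 = 1
σ^128 ≡ 1^2 = 1
σ^256 ≡ 1^2 = 1
299 = 256 + 32 + 8 + 2 + 1, so σ^299 ≡ 1·1·1·286·419 ≡ 647 (mod 779)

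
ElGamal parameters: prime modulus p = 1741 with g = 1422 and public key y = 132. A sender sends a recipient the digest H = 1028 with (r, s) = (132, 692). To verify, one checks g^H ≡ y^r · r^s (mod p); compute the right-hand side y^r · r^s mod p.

439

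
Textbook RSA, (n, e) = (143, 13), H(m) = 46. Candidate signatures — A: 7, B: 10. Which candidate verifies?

A

Candidate A: 7^2 = 49; 7^4 ≡ 49^2 = 2401 ≡ 113; 7^8 ≡ 113^2 = 12769 ≡ 42; 13 = 8 + 4 + 1, so 7^13 ≡ 42·113·7 ≡ 46 (mod 143)
  → matches H(m) = 46
Candidate B: 10^2 = 100; 10^4 ≡ 100^2 = 10000 ≡ 133; 10^8 ≡ 133^2 = 17689 ≡ 100; 13 = 8 + 4 + 1, so 10^13 ≡ 100·133·10 ≡ 10 (mod 143)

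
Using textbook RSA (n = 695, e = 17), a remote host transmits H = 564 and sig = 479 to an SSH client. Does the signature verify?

Squares mod 695: sig^1≡479, sig^2≡91, sig^4≡636, sig^8≡6, sig^16≡36
17 = 16 + 1, so sig^17 ≡ 36·479 ≡ 564 (mod 695)
Since 564 equals the digest 564, verification succeeds.

verifies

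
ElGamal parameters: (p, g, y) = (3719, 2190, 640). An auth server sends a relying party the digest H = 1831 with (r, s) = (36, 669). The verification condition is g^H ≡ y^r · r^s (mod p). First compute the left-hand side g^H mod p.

3067

Squares mod 3719: 2190^1≡2190, 2190^2≡2309, 2190^4≡2154, 2190^8≡2123, 2190^16≡3420, 2190^32≡145, 2190^64≡2430, 2190^128≡2847, 2190^256≡1708, 2190^512≡1568, 2190^1024≡365
1831 = 1024 + 512 + 256 + 32 + 4 + 2 + 1, so 2190^1831 ≡ 365·1568·1708·145·2154·2309·2190 ≡ 3067 (mod 3719)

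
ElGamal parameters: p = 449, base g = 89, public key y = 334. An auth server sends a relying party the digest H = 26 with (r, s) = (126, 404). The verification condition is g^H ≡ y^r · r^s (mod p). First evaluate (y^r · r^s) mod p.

204

334^2 = 111556 ≡ 204
334^4 ≡ 204^2 = 41616 ≡ 308
334^8 ≡ 308^2 = 94864 ≡ 125
334^16 ≡ 125^2 = 15625 ≡ 359
334^32 ≡ 359^2 = 128881 ≡ 18
334^64 ≡ 18^2 = 324
126 = 64 + 32 + 16 + 8 + 4 + 2, so 334^126 ≡ 324·18·359·125·308·204 ≡ 92 (mod 449)
126^2 = 15876 ≡ 161
126^4 ≡ 161^2 = 25921 ≡ 328
126^8 ≡ 328^2 = 107584 ≡ 273
126^16 ≡ 273^2 = 74529 ≡ 444
126^32 ≡ 444^2 = 197136 ≡ 25
126^64 ≡ 25^2 = 625 ≡ 176
126^128 ≡ 176^2 = 30976 ≡ 444
126^256 ≡ 444^2 = 197136 ≡ 25
404 = 256 + 128 + 16 + 4, so 126^404 ≡ 25·444·444·328 ≡ 256 (mod 449)
y^r · r^s ≡ 92·256 = 23552 ≡ 204 (mod 449)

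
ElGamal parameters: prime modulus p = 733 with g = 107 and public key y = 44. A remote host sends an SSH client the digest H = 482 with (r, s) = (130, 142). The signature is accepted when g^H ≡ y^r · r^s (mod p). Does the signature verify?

does not verify

Left side g^H mod p:
Squares mod 733: 107^1≡107, 107^2≡454, 107^4≡143, 107^8≡658, 107^16≡494, 107^32≡680, 107^64≡610, 107^128≡469, 107^256≡61
482 = 256 + 128 + 64 + 32 + 2, so 107^482 ≡ 61·469·610·680·454 ≡ 115 (mod 733)
Right side y^r · r^s mod p:
Squares mod 733: 44^1≡44, 44^2≡470, 44^4≡267, 44^8≡188, 44^16≡160, 44^32≡678, 44^64≡93, 44^128≡586
130 = 128 + 2, so 44^130 ≡ 586·470 ≡ 545 (mod 733)
Squares mod 733: 130^1≡130, 130^2≡41, 130^4≡215, 130^8≡46, 130^16≡650, 130^32≡292, 130^64≡236, 130^128≡721
142 = 128 + 8 + 4 + 2, so 130^142 ≡ 721·46·215·41 ≡ 507 (mod 733)
545·507 = 276315 ≡ 707 (mod 733)
115 ≠ 707, so verification fails.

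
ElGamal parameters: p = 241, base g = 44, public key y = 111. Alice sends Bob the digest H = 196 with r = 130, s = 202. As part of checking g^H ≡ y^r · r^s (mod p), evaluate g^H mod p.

64

44^196 mod 241 = 64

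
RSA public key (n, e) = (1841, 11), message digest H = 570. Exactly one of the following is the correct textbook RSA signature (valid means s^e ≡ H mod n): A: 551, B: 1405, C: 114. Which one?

A

Candidate A: Squares mod 1841: 551^1≡551, 551^2≡1677, 551^4≡1122, 551^8≡1481; 11 = 8 + 2 + 1, so 551^11 ≡ 1481·1677·551 ≡ 570 (mod 1841)
  → matches H = 570
Candidate B: Squares mod 1841: 1405^1≡1405, 1405^2≡473, 1405^4≡968, 1405^8≡1796; 11 = 8 + 2 + 1, so 1405^11 ≡ 1796·473·1405 ≡ 1620 (mod 1841)
Candidate C: Squares mod 1841: 114^1≡114, 114^2≡109, 114^4≡835, 114^8≡1327; 11 = 8 + 2 + 1, so 114^11 ≡ 1327·109·114 ≡ 1306 (mod 1841)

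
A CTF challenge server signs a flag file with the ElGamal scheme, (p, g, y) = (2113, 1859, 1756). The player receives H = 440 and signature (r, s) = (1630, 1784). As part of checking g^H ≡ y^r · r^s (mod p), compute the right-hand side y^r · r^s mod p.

438

1756^2 = 3083536 ≡ 669
1756^4 ≡ 669^2 = 447561 ≡ 1718
1756^8 ≡ 1718^2 = 2951524 ≡ 1776
1756^16 ≡ 1776^2 = 3154176 ≡ 1580
1756^32 ≡ 1580^2 = 2496400 ≡ 947
1756^64 ≡ 947^2 = 896809 ≡ 897
1756^128 ≡ 897^2 = 804609 ≡ 1669
1756^256 ≡ 1669^2 = 2785561 ≡ 627
1756^512 ≡ 627^2 = 393129 ≡ 111
1756^1024 ≡ 111^2 = 12321 ≡ 1756
1630 = 1024 + 512 + 64 + 16 + 8 + 4 + 2, so 1756^1630 ≡ 1756·111·897·1580·1776·1718·669 ≡ 1428 (mod 2113)
1630^2 = 2656900 ≡ 859
1630^4 ≡ 859^2 = 737881 ≡ 444
1630^8 ≡ 444^2 = 197136 ≡ 627
1630^16 ≡ 627^2 = 393129 ≡ 111
1630^32 ≡ 111^2 = 12321 ≡ 1756
1630^64 ≡ 1756^2 = 3083536 ≡ 669
1630^128 ≡ 669^2 = 447561 ≡ 1718
1630^256 ≡ 1718^2 = 2951524 ≡ 1776
1630^512 ≡ 1776^2 = 3154176 ≡ 1580
1630^1024 ≡ 1580^2 = 2496400 ≡ 947
1784 = 1024 + 512 + 128 + 64 + 32 + 16 + 8, so 1630^1784 ≡ 947·1580·1718·669·1756·111·627 ≡ 897 (mod 2113)
y^r · r^s ≡ 1428·897 = 1280916 ≡ 438 (mod 2113)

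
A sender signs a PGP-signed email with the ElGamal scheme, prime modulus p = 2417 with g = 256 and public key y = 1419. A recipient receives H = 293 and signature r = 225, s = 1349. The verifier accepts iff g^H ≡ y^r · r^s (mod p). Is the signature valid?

valid

Left side g^H mod p:
Squares mod 2417: 256^1≡256, 256^2≡277, 256^4≡1802, 256^8≡1173, 256^16≡656, 256^32≡110, 256^64≡15, 256^128≡225, 256^256≡2285
293 = 256 + 32 + 4 + 1, so 256^293 ≡ 2285·110·1802·256 ≡ 1196 (mod 2417)
Right side y^r · r^s mod p:
Squares mod 2417: 1419^1≡1419, 1419^2≡200, 1419^4≡1328, 1419^8≡1591, 1419^16≡682, 1419^32≡1060, 1419^64≡2112, 1419^128≡1179
225 = 128 + 64 + 32 + 1, so 1419^225 ≡ 1179·2112·1060·1419 ≡ 1218 (mod 2417)
Squares mod 2417: 225^1≡225, 225^2≡2285, 225^4≡505, 225^8≡1240, 225^16≡388, 225^32≡690, 225^64≡2368, 225^128≡2401, 225^256≡256, 225^512≡277, 225^1024≡1802
1349 = 1024 + 256 + 64 + 4 + 1, so 225^1349 ≡ 1802·256·2368·505·225 ≡ 1398 (mod 2417)
1218·1398 = 1702764 ≡ 1196 (mod 2417)
1196 ≡ 1196 (mod 2417), so the signature is genuine.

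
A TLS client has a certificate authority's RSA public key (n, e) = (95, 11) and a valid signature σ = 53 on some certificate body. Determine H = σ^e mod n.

Squares mod 95: σ^1≡53, σ^2≡54, σ^4≡66, σ^8≡81
11 = 8 + 2 + 1, so σ^11 ≡ 81·54·53 ≡ 22 (mod 95)

22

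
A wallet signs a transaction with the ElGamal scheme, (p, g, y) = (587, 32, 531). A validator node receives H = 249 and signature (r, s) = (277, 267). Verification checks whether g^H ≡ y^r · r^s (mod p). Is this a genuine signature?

genuine

Left side g^H mod p:
Squares mod 587: 32^1≡32, 32^2≡437, 32^4≡194, 32^8≡68, 32^16≡515, 32^32≡488, 32^64≡409, 32^128≡573
249 = 128 + 64 + 32 + 16 + 8 + 1, so 32^249 ≡ 573·409·488·515·68·32 ≡ 403 (mod 587)
Right side y^r · r^s mod p:
Squares mod 587: 531^1≡531, 531^2≡201, 531^4≡485, 531^8≡425, 531^16≡416, 531^32≡478, 531^64≡141, 531^128≡510, 531^256≡59
277 = 256 + 16 + 4 + 1, so 531^277 ≡ 59·416·485·531 ≡ 357 (mod 587)
Squares mod 587: 277^1≡277, 277^2≡419, 277^4≡48, 277^8≡543, 277^16≡175, 277^32≡101, 277^64≡222, 277^128≡563, 277^256≡576
267 = 256 + 8 + 2 + 1, so 277^267 ≡ 576·543·419·277 ≡ 353 (mod 587)
357·353 = 126021 ≡ 403 (mod 587)
403 ≡ 403 (mod 587), so the signature is genuine.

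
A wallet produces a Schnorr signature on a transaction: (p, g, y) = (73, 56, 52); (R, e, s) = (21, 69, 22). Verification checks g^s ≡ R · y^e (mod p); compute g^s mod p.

Squares mod 73: 56^1≡56, 56^2≡70, 56^4≡9, 56^8≡8, 56^16≡64
22 = 16 + 4 + 2, so 56^22 ≡ 64·9·70 ≡ 24 (mod 73)

24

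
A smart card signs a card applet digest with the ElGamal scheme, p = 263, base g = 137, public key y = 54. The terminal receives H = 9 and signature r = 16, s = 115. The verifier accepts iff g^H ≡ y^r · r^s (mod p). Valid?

no

Left side g^H mod p:
Squares mod 263: 137^1≡137, 137^2≡96, 137^4≡11, 137^8≡121
9 = 8 + 1, so 137^9 ≡ 121·137 ≡ 8 (mod 263)
Right side y^r · r^s mod p:
Squares mod 263: 54^1≡54, 54^2≡23, 54^4≡3, 54^8≡9, 54^16≡81
54^16 ≡ 81 (mod 263)
Squares mod 263: 16^1≡16, 16^2≡256, 16^4≡49, 16^8≡34, 16^16≡104, 16^32≡33, 16^64≡37
115 = 64 + 32 + 16 + 2 + 1, so 16^115 ≡ 37·33·104·256·16 ≡ 43 (mod 263)
81·43 = 3483 ≡ 64 (mod 263)
8 ≠ 64, so verification fails.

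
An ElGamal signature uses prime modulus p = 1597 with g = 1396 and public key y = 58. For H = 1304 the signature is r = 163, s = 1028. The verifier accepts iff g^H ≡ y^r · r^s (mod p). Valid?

no

Left side g^H mod p:
Squares mod 1597: 1396^1≡1396, 1396^2≡476, 1396^4≡1399, 1396^8≡876, 1396^16≡816, 1396^32≡1504, 1396^64≡664, 1396^128≡124, 1396^256≡1003, 1396^512≡1496, 1396^1024≡619
1304 = 1024 + 256 + 16 + 8, so 1396^1304 ≡ 619·1003·816·876 ≡ 1090 (mod 1597)
Right side y^r · r^s mod p:
Squares mod 1597: 58^1≡58, 58^2≡170, 58^4≡154, 58^8≡1358, 58^16≡1226, 58^32≡299, 58^64≡1566, 58^128≡961
163 = 128 + 32 + 2 + 1, so 58^163 ≡ 961·299·170·58 ≡ 1496 (mod 1597)
Squares mod 1597: 163^1≡163, 163^2≡1017, 163^4≡1030, 163^8≡492, 163^16≡917, 163^32≡867, 163^64≡1099, 163^128≡469, 163^256≡1172, 163^512≡164, 163^1024≡1344
1028 = 1024 + 4, so 163^1028 ≡ 1344·1030 ≡ 1318 (mod 1597)
1496·1318 = 1971728 ≡ 1030 (mod 1597)
1090 ≠ 1030, so verification fails.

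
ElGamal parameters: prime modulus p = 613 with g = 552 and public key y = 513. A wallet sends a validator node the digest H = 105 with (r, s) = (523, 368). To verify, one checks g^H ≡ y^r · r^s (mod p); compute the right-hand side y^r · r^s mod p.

442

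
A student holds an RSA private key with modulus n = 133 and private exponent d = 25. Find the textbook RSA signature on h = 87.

Squares mod 133: h^1≡87, h^2≡121, h^4≡11, h^8≡121, h^16≡11
25 = 16 + 8 + 1, so h^25 ≡ 11·121·87 ≡ 87 (mod 133)

87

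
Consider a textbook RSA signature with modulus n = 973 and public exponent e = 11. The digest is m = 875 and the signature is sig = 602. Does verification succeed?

sig^2 ≡ 602^2 = 362404 ≡ 448
sig^4 ≡ 448^2 = 200704 ≡ 266
sig^8 ≡ 266^2 = 70756 ≡ 700
11 = 8 + 2 + 1, so sig^11 ≡ 700·448·602 ≡ 875 (mod 973)
875 = m, so the signature checks out.

passes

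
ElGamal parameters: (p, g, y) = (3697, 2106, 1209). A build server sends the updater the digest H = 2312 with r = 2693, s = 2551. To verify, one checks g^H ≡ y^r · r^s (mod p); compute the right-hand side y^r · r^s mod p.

1643

1209^2693 mod 3697 = 2937
2693^2551 mod 3697 = 674
y^r · r^s ≡ 2937·674 = 1979538 ≡ 1643 (mod 3697)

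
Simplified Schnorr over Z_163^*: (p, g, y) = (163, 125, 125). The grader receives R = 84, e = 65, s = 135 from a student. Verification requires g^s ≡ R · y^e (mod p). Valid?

no

g^s mod p:
125^2 = 15625 ≡ 140
125^4 ≡ 140^2 = 19600 ≡ 40
125^8 ≡ 40^2 = 1600 ≡ 133
125^16 ≡ 133^2 = 17689 ≡ 85
125^32 ≡ 85^2 = 7225 ≡ 53
125^64 ≡ 53^2 = 2809 ≡ 38
125^128 ≡ 38^2 = 1444 ≡ 140
135 = 128 + 4 + 2 + 1, so 125^135 ≡ 140·40·140·125 ≡ 162 (mod 163)
R · y^e mod p:
125^2 = 15625 ≡ 140
125^4 ≡ 140^2 = 19600 ≡ 40
125^8 ≡ 40^2 = 1600 ≡ 133
125^16 ≡ 133^2 = 17689 ≡ 85
125^32 ≡ 85^2 = 7225 ≡ 53
125^64 ≡ 53^2 = 2809 ≡ 38
65 = 64 + 1, so 125^65 ≡ 38·125 ≡ 23 (mod 163)
84·23 = 1932 ≡ 139 (mod 163)
162 ≠ 139; the check fails.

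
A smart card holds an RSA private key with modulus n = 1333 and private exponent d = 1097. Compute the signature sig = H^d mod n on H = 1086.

962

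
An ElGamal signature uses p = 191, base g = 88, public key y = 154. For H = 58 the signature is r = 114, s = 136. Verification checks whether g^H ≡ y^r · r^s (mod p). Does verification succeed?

passes

Left side g^H mod p:
88^2 = 7744 ≡ 104
88^4 ≡ 104^2 = 10816 ≡ 120
88^8 ≡ 120^2 = 14400 ≡ 75
88^16 ≡ 75^2 = 5625 ≡ 86
88^32 ≡ 86^2 = 7396 ≡ 138
58 = 32 + 16 + 8 + 2, so 88^58 ≡ 138·86·75·104 ≡ 149 (mod 191)
Right side y^r · r^s mod p:
154^2 = 23716 ≡ 32
154^4 ≡ 32^2 = 1024 ≡ 69
154^8 ≡ 69^2 = 4761 ≡ 177
154^16 ≡ 177^2 = 31329 ≡ 5
154^32 ≡ 5^2 = 25
154^64 ≡ 25^2 = 625 ≡ 52
114 = 64 + 32 + 16 + 2, so 154^114 ≡ 52·25·5·32 ≡ 1 (mod 191)
114^2 = 12996 ≡ 8
114^4 ≡ 8^2 = 64
114^8 ≡ 64^2 = 4096 ≡ 85
114^16 ≡ 85^2 = 7225 ≡ 158
114^32 ≡ 158^2 = 24964 ≡ 134
114^64 ≡ 134^2 = 17956 ≡ 2
114^128 ≡ 2^2 = 4
136 = 128 + 8, so 114^136 ≡ 4·85 ≡ 149 (mod 191)
1·149 = 149 ≡ 149 (mod 191)
149 ≡ 149 (mod 191), so the signature is genuine.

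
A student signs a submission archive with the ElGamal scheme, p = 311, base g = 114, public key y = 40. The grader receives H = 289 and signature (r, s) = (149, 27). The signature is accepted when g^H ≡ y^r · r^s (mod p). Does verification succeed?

Left side g^H mod p:
114^2 = 12996 ≡ 245
114^4 ≡ 245^2 = 60025 ≡ 2
114^8 ≡ 2^2 = 4
114^16 ≡ 4^2 = 16
114^32 ≡ 16^2 = 256
114^64 ≡ 256^2 = 65536 ≡ 226
114^128 ≡ 226^2 = 51076 ≡ 72
114^256 ≡ 72^2 = 5184 ≡ 208
289 = 256 + 32 + 1, so 114^289 ≡ 208·256·114 ≡ 174 (mod 311)
Right side y^r · r^s mod p:
40^2 = 1600 ≡ 45
40^4 ≡ 45^2 = 2025 ≡ 159
40^8 ≡ 159^2 = 25281 ≡ 90
40^16 ≡ 90^2 = 8100 ≡ 14
40^32 ≡ 14^2 = 196
40^64 ≡ 196^2 = 38416 ≡ 163
40^128 ≡ 163^2 = 26569 ≡ 134
149 = 128 + 16 + 4 + 1, so 40^149 ≡ 134·14·159·40 ≡ 156 (mod 311)
149^2 = 22201 ≡ 120
149^4 ≡ 120^2 = 14400 ≡ 94
149^8 ≡ 94^2 = 8836 ≡ 128
149^16 ≡ 128^2 = 16384 ≡ 212
27 = 16 + 8 + 2 + 1, so 149^27 ≡ 212·128·120·149 ≡ 269 (mod 311)
156·269 = 41964 ≡ 290 (mod 311)
174 ≠ 290, so verification fails.

fails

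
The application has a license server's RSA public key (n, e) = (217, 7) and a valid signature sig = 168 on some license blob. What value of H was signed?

sig^2 ≡ 168^2 = 28224 ≡ 14
sig^4 ≡ 14^2 = 196
7 = 4 + 2 + 1, so sig^7 ≡ 196·14·168 ≡ 84 (mod 217)

84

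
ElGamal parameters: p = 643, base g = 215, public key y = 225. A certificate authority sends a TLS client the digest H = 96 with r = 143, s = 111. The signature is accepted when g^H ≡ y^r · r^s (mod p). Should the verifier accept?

reject

Left side g^H mod p:
215^2 = 46225 ≡ 572
215^4 ≡ 572^2 = 327184 ≡ 540
215^8 ≡ 540^2 = 291600 ≡ 321
215^16 ≡ 321^2 = 103041 ≡ 161
215^32 ≡ 161^2 = 25921 ≡ 201
215^64 ≡ 201^2 = 40401 ≡ 535
96 = 64 + 32, so 215^96 ≡ 535·201 ≡ 154 (mod 643)
Right side y^r · r^s mod p:
225^2 = 50625 ≡ 471
225^4 ≡ 471^2 = 221841 ≡ 6
225^8 ≡ 6^2 = 36
225^16 ≡ 36^2 = 1296 ≡ 10
225^32 ≡ 10^2 = 100
225^64 ≡ 100^2 = 10000 ≡ 355
225^128 ≡ 355^2 = 126025 ≡ 640
143 = 128 + 8 + 4 + 2 + 1, so 225^143 ≡ 640·36·6·471·225 ≡ 600 (mod 643)
143^2 = 20449 ≡ 516
143^4 ≡ 516^2 = 266256 ≡ 54
143^8 ≡ 54^2 = 2916 ≡ 344
143^16 ≡ 344^2 = 118336 ≡ 24
143^32 ≡ 24^2 = 576
143^64 ≡ 576^2 = 331776 ≡ 631
111 = 64 + 32 + 8 + 4 + 2 + 1, so 143^111 ≡ 631·576·344·54·516·143 ≡ 54 (mod 643)
600·54 = 32400 ≡ 250 (mod 643)
154 ≠ 250, so verification fails.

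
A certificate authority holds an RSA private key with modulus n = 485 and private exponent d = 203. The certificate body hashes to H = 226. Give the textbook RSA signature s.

31

Squares mod 485: H^1≡226, H^2≡151, H^4≡6, H^8≡36, H^16≡326, H^32≡61, H^64≡326, H^128≡61
203 = 128 + 64 + 8 + 2 + 1, so H^203 ≡ 61·326·36·151·226 ≡ 31 (mod 485)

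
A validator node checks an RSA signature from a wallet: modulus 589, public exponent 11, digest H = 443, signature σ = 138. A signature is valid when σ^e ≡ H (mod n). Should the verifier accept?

Squares mod 589: σ^1≡138, σ^2≡196, σ^4≡131, σ^8≡80
11 = 8 + 2 + 1, so σ^11 ≡ 80·196·138 ≡ 443 (mod 589)
σ^11 mod 589 = 443 matches H.

accept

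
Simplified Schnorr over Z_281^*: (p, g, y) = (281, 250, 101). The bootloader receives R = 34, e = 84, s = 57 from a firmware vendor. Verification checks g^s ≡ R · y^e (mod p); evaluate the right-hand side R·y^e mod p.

101^2 = 10201 ≡ 85
101^4 ≡ 85^2 = 7225 ≡ 200
101^8 ≡ 200^2 = 40000 ≡ 98
101^16 ≡ 98^2 = 9604 ≡ 50
101^32 ≡ 50^2 = 2500 ≡ 252
101^64 ≡ 252^2 = 63504 ≡ 279
84 = 64 + 16 + 4, so 101^84 ≡ 279·50·200 ≡ 232 (mod 281)
R · y^e ≡ 34·232 = 7888 ≡ 20 (mod 281)

20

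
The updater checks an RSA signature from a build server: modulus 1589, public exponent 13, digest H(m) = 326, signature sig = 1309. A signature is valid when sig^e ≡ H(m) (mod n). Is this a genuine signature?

forged

sig^2 ≡ 1309^2 = 1713481 ≡ 539
sig^4 ≡ 539^2 = 290521 ≡ 1323
sig^8 ≡ 1323^2 = 1750329 ≡ 840
13 = 8 + 4 + 1, so sig^13 ≡ 840·1323·1309 ≡ 1092 (mod 1589)
sig^13 mod 1589 = 1092, but H(m) = 326.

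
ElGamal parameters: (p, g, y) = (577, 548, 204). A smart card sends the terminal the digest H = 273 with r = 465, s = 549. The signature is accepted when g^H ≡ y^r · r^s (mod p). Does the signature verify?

Left side g^H mod p:
548^2 = 300304 ≡ 264
548^4 ≡ 264^2 = 69696 ≡ 456
548^8 ≡ 456^2 = 207936 ≡ 216
548^16 ≡ 216^2 = 46656 ≡ 496
548^32 ≡ 496^2 = 246016 ≡ 214
548^64 ≡ 214^2 = 45796 ≡ 213
548^128 ≡ 213^2 = 45369 ≡ 363
548^256 ≡ 363^2 = 131769 ≡ 213
273 = 256 + 16 + 1, so 548^273 ≡ 213·496·548 ≡ 78 (mod 577)
Right side y^r · r^s mod p:
204^2 = 41616 ≡ 72
204^4 ≡ 72^2 = 5184 ≡ 568
204^8 ≡ 568^2 = 322624 ≡ 81
204^16 ≡ 81^2 = 6561 ≡ 214
204^32 ≡ 214^2 = 45796 ≡ 213
204^64 ≡ 213^2 = 45369 ≡ 363
204^128 ≡ 363^2 = 131769 ≡ 213
204^256 ≡ 213^2 = 45369 ≡ 363
465 = 256 + 128 + 64 + 16 + 1, so 204^465 ≡ 363·213·363·214·204 ≡ 400 (mod 577)
465^2 = 216225 ≡ 427
465^4 ≡ 427^2 = 182329 ≡ 574
465^8 ≡ 574^2 = 329476 ≡ 9
465^16 ≡ 9^2 = 81
465^32 ≡ 81^2 = 6561 ≡ 214
465^64 ≡ 214^2 = 45796 ≡ 213
465^128 ≡ 213^2 = 45369 ≡ 363
465^256 ≡ 363^2 = 131769 ≡ 213
465^512 ≡ 213^2 = 45369 ≡ 363
549 = 512 + 32 + 4 + 1, so 465^549 ≡ 363·214·574·465 ≡ 557 (mod 577)
400·557 = 222800 ≡ 78 (mod 577)
78 ≡ 78 (mod 577), so the signature is genuine.

verifies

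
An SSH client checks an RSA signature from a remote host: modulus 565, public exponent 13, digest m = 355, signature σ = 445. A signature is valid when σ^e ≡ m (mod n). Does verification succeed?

σ^2 ≡ 445^2 = 198025 ≡ 275
σ^4 ≡ 275^2 = 75625 ≡ 480
σ^8 ≡ 480^2 = 230400 ≡ 445
13 = 8 + 4 + 1, so σ^13 ≡ 445·480·445 ≡ 355 (mod 565)
σ^13 mod 565 = 355 matches m.

passes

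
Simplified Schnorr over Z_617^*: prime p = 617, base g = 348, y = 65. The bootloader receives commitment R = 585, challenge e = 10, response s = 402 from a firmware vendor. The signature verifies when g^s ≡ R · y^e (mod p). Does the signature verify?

g^s mod p:
348^2 = 121104 ≡ 172
348^4 ≡ 172^2 = 29584 ≡ 585
348^8 ≡ 585^2 = 342225 ≡ 407
348^16 ≡ 407^2 = 165649 ≡ 293
348^32 ≡ 293^2 = 85849 ≡ 86
348^64 ≡ 86^2 = 7396 ≡ 609
348^128 ≡ 609^2 = 370881 ≡ 64
348^256 ≡ 64^2 = 4096 ≡ 394
402 = 256 + 128 + 16 + 2, so 348^402 ≡ 394·64·293·172 ≡ 613 (mod 617)
R · y^e mod p:
65^2 = 4225 ≡ 523
65^4 ≡ 523^2 = 273529 ≡ 198
65^8 ≡ 198^2 = 39204 ≡ 333
10 = 8 + 2, so 65^10 ≡ 333·523 ≡ 165 (mod 617)
585·165 = 96525 ≡ 273 (mod 617)
613 ≠ 273; the check fails.

does not verify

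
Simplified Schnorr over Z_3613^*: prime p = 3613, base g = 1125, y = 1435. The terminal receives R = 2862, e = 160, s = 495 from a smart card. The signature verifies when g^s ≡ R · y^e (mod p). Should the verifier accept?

g^s mod p:
Squares mod 3613: 1125^1≡1125, 1125^2≡1075, 1125^4≡3078, 1125^8≡798, 1125^16≡916, 1125^32≡840, 1125^64≡1065, 1125^128≡3356, 1125^256≡1015
495 = 256 + 128 + 64 + 32 + 8 + 4 + 2 + 1, so 1125^495 ≡ 1015·3356·1065·840·798·3078·1075·1125 ≡ 2682 (mod 3613)
R · y^e mod p:
Squares mod 3613: 1435^1≡1435, 1435^2≡3428, 1435^4≡1708, 1435^8≡1573, 1435^16≡3037, 1435^32≡2993, 1435^64≡1422, 1435^128≡2417
160 = 128 + 32, so 1435^160 ≡ 2417·2993 ≡ 855 (mod 3613)
2862·855 = 2447010 ≡ 1009 (mod 3613)
2682 ≠ 1009; the check fails.

reject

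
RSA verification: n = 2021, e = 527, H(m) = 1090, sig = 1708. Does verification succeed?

sig^2 ≡ 1708^2 = 2917264 ≡ 961
sig^4 ≡ 961^2 = 923521 ≡ 1945
sig^8 ≡ 1945^2 = 3783025 ≡ 1734
sig^16 ≡ 1734^2 = 3006756 ≡ 1529
sig^32 ≡ 1529^2 = 2337841 ≡ 1565
sig^64 ≡ 1565^2 = 2449225 ≡ 1794
sig^128 ≡ 1794^2 = 3218436 ≡ 1004
sig^256 ≡ 1004^2 = 1008016 ≡ 1558
sig^512 ≡ 1558^2 = 2427364 ≡ 143
527 = 512 + 8 + 4 + 2 + 1, so sig^527 ≡ 143·1734·1945·961·1708 ≡ 1090 (mod 2021)
Since 1090 equals the digest 1090, verification succeeds.

passes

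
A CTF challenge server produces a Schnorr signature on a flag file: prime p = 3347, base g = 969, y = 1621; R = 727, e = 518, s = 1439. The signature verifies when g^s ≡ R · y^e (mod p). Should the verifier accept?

reject

g^s mod p:
969^1439 mod 3347 = 1868
R · y^e mod p:
1621^518 mod 3347 = 1990
727·1990 = 1446730 ≡ 826 (mod 3347)
1868 ≠ 826; the check fails.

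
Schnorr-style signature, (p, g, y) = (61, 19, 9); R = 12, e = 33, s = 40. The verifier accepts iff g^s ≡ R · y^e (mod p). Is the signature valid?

g^s mod p:
19^2 = 361 ≡ 56
19^4 ≡ 56^2 = 3136 ≡ 25
19^8 ≡ 25^2 = 625 ≡ 15
19^16 ≡ 15^2 = 225 ≡ 42
19^32 ≡ 42^2 = 1764 ≡ 56
40 = 32 + 8, so 19^40 ≡ 56·15 ≡ 47 (mod 61)
R · y^e mod p:
9^2 = 81 ≡ 20
9^4 ≡ 20^2 = 400 ≡ 34
9^8 ≡ 34^2 = 1156 ≡ 58
9^16 ≡ 58^2 = 3364 ≡ 9
9^32 ≡ 9^2 = 81 ≡ 20
33 = 32 + 1, so 9^33 ≡ 20·9 ≡ 58 (mod 61)
12·58 = 696 ≡ 25 (mod 61)
47 ≠ 25; the check fails.

invalid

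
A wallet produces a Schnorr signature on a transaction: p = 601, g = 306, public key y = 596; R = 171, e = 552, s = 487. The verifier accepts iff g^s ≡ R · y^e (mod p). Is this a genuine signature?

forged

g^s mod p:
306^2 = 93636 ≡ 481
306^4 ≡ 481^2 = 231361 ≡ 577
306^8 ≡ 577^2 = 332929 ≡ 576
306^16 ≡ 576^2 = 331776 ≡ 24
306^32 ≡ 24^2 = 576
306^64 ≡ 576^2 = 331776 ≡ 24
306^128 ≡ 24^2 = 576
306^256 ≡ 576^2 = 331776 ≡ 24
487 = 256 + 128 + 64 + 32 + 4 + 2 + 1, so 306^487 ≡ 24·576·24·576·577·481·306 ≡ 214 (mod 601)
R · y^e mod p:
596^2 = 355216 ≡ 25
596^4 ≡ 25^2 = 625 ≡ 24
596^8 ≡ 24^2 = 576
596^16 ≡ 576^2 = 331776 ≡ 24
596^32 ≡ 24^2 = 576
596^64 ≡ 576^2 = 331776 ≡ 24
596^128 ≡ 24^2 = 576
596^256 ≡ 576^2 = 331776 ≡ 24
596^512 ≡ 24^2 = 576
552 = 512 + 32 + 8, so 596^552 ≡ 576·576·576 ≡ 1 (mod 601)
171·1 = 171 ≡ 171 (mod 601)
214 ≠ 171; the check fails.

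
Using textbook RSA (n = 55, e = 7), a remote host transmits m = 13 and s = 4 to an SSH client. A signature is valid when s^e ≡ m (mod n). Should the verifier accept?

reject

s^2 ≡ 4^2 = 16
s^4 ≡ 16^2 = 256 ≡ 36
7 = 4 + 2 + 1, so s^7 ≡ 36·16·4 ≡ 49 (mod 55)
s^7 mod 55 = 49, but m = 13.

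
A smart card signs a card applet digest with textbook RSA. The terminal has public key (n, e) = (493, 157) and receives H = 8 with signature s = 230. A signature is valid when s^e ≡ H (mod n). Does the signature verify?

verifies

Squares mod 493: s^1≡230, s^2≡149, s^4≡16, s^8≡256, s^16≡460, s^32≡103, s^64≡256, s^128≡460
157 = 128 + 16 + 8 + 4 + 1, so s^157 ≡ 460·460·256·16·230 ≡ 8 (mod 493)
8 = H, so the signature checks out.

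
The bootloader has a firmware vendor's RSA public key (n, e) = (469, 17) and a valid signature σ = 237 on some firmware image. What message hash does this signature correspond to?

6

Squares mod 469: σ^1≡237, σ^2≡358, σ^4≡127, σ^8≡183, σ^16≡190
17 = 16 + 1, so σ^17 ≡ 190·237 ≡ 6 (mod 469)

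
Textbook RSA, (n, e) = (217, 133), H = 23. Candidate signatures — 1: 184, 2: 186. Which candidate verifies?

Candidate 1: 184^2 = 33856 ≡ 4; 184^4 ≡ 4^2 = 16; 184^8 ≡ 16^2 = 256 ≡ 39; 184^16 ≡ 39^2 = 1521 ≡ 2; 184^32 ≡ 2^2 = 4; 184^64 ≡ 4^2 = 16; 184^128 ≡ 16^2 = 256 ≡ 39; 133 = 128 + 4 + 1, so 184^133 ≡ 39·16·184 ≡ 23 (mod 217)
  → matches H = 23
Candidate 2: 186^2 = 34596 ≡ 93; 186^4 ≡ 93^2 = 8649 ≡ 186; 186^8 ≡ 186^2 = 34596 ≡ 93; 186^16 ≡ 93^2 = 8649 ≡ 186; 186^32 ≡ 186^2 = 34596 ≡ 93; 186^64 ≡ 93^2 = 8649 ≡ 186; 186^128 ≡ 186^2 = 34596 ≡ 93; 133 = 128 + 4 + 1, so 186^133 ≡ 93·186·186 ≡ 186 (mod 217)

1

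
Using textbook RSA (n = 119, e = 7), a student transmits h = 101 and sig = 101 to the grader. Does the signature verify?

verifies

sig^2 ≡ 101^2 = 10201 ≡ 86
sig^4 ≡ 86^2 = 7396 ≡ 18
7 = 4 + 2 + 1, so sig^7 ≡ 18·86·101 ≡ 101 (mod 119)
sig^7 mod 119 = 101 matches h.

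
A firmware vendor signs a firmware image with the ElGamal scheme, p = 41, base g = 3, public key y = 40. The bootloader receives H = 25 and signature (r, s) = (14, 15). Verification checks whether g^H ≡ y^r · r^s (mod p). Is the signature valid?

valid

Left side g^H mod p:
3^25 mod 41 = 3
Right side y^r · r^s mod p:
40^14 mod 41 = 1
14^15 mod 41 = 3
1·3 = 3 ≡ 3 (mod 41)
3 ≡ 3 (mod 41), so the signature is genuine.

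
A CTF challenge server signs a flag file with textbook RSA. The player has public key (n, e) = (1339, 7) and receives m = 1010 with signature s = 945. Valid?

s^2 ≡ 945^2 = 893025 ≡ 1251
s^4 ≡ 1251^2 = 1565001 ≡ 1049
7 = 4 + 2 + 1, so s^7 ≡ 1049·1251·945 ≡ 1010 (mod 1339)
Since 1010 equals the digest 1010, verification succeeds.

yes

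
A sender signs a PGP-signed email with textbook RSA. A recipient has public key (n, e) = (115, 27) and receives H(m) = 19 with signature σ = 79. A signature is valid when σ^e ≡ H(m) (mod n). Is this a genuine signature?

genuine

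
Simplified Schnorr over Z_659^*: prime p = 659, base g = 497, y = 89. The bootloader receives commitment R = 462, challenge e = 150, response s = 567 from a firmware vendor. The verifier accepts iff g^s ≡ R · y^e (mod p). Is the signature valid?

valid

g^s mod p:
Squares mod 659: 497^1≡497, 497^2≡543, 497^4≡276, 497^8≡391, 497^16≡652, 497^32≡49, 497^64≡424, 497^128≡528, 497^256≡27, 497^512≡70
567 = 512 + 32 + 16 + 4 + 2 + 1, so 497^567 ≡ 70·49·652·276·543·497 ≡ 194 (mod 659)
R · y^e mod p:
Squares mod 659: 89^1≡89, 89^2≡13, 89^4≡169, 89^8≡224, 89^16≡92, 89^32≡556, 89^64≡65, 89^128≡271
150 = 128 + 16 + 4 + 2, so 89^150 ≡ 271·92·169·13 ≡ 183 (mod 659)
462·183 = 84546 ≡ 194 (mod 659)
194 ≡ 194 (mod 659); signature holds.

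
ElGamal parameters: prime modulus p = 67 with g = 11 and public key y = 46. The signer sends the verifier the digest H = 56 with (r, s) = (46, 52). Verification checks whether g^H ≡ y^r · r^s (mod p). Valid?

yes

Left side g^H mod p:
11^2 = 121 ≡ 54
11^4 ≡ 54^2 = 2916 ≡ 35
11^8 ≡ 35^2 = 1225 ≡ 19
11^16 ≡ 19^2 = 361 ≡ 26
11^32 ≡ 26^2 = 676 ≡ 6
56 = 32 + 16 + 8, so 11^56 ≡ 6·26·19 ≡ 16 (mod 67)
Right side y^r · r^s mod p:
46^2 = 2116 ≡ 39
46^4 ≡ 39^2 = 1521 ≡ 47
46^8 ≡ 47^2 = 2209 ≡ 65
46^16 ≡ 65^2 = 4225 ≡ 4
46^32 ≡ 4^2 = 16
46 = 32 + 8 + 4 + 2, so 46^46 ≡ 16·65·47·39 ≡ 36 (mod 67)
46^2 = 2116 ≡ 39
46^4 ≡ 39^2 = 1521 ≡ 47
46^8 ≡ 47^2 = 2209 ≡ 65
46^16 ≡ 65^2 = 4225 ≡ 4
46^32 ≡ 4^2 = 16
52 = 32 + 16 + 4, so 46^52 ≡ 16·4·47 ≡ 60 (mod 67)
36·60 = 2160 ≡ 16 (mod 67)
16 ≡ 16 (mod 67), so the signature is genuine.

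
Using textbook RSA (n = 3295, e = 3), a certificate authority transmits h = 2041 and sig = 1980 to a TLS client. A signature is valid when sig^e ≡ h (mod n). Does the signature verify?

Squares mod 3295: sig^1≡1980, sig^2≡2645
3 = 2 + 1, so sig^3 ≡ 2645·1980 ≡ 1345 (mod 3295)
sig^3 mod 3295 = 1345, but h = 2041.

does not verify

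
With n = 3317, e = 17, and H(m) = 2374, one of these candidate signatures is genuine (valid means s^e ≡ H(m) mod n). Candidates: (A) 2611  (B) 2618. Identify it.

A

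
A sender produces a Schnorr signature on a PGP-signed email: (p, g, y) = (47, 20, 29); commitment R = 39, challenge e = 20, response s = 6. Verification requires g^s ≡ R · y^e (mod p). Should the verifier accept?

g^s mod p:
20^2 = 400 ≡ 24
20^4 ≡ 24^2 = 576 ≡ 12
6 = 4 + 2, so 20^6 ≡ 12·24 ≡ 6 (mod 47)
R · y^e mod p:
29^2 = 841 ≡ 42
29^4 ≡ 42^2 = 1764 ≡ 25
29^8 ≡ 25^2 = 625 ≡ 14
29^16 ≡ 14^2 = 196 ≡ 8
20 = 16 + 4, so 29^20 ≡ 8·25 ≡ 12 (mod 47)
39·12 = 468 ≡ 45 (mod 47)
6 ≠ 45; the check fails.

reject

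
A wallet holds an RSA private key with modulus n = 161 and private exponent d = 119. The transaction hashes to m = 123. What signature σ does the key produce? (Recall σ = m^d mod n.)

9

m^2 ≡ 123^2 = 15129 ≡ 156
m^4 ≡ 156^2 = 24336 ≡ 25
m^8 ≡ 25^2 = 625 ≡ 142
m^16 ≡ 142^2 = 20164 ≡ 39
m^32 ≡ 39^2 = 1521 ≡ 72
m^64 ≡ 72^2 = 5184 ≡ 32
119 = 64 + 32 + 16 + 4 + 2 + 1, so m^119 ≡ 32·72·39·25·156·123 ≡ 9 (mod 161)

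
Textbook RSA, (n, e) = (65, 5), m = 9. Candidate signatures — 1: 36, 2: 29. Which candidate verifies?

2

Candidate 1: 36^2 = 1296 ≡ 61; 36^4 ≡ 61^2 = 3721 ≡ 16; 5 = 4 + 1, so 36^5 ≡ 16·36 ≡ 56 (mod 65)
Candidate 2: 29^2 = 841 ≡ 61; 29^4 ≡ 61^2 = 3721 ≡ 16; 5 = 4 + 1, so 29^5 ≡ 16·29 ≡ 9 (mod 65)
  → matches m = 9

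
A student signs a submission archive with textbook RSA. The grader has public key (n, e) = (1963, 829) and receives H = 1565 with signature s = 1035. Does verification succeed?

fails

s^2 ≡ 1035^2 = 1071225 ≡ 1390
s^4 ≡ 1390^2 = 1932100 ≡ 508
s^8 ≡ 508^2 = 258064 ≡ 911
s^16 ≡ 911^2 = 829921 ≡ 1535
s^32 ≡ 1535^2 = 2356225 ≡ 625
s^64 ≡ 625^2 = 390625 ≡ 1951
s^128 ≡ 1951^2 = 3806401 ≡ 144
s^256 ≡ 144^2 = 20736 ≡ 1106
s^512 ≡ 1106^2 = 1223236 ≡ 287
829 = 512 + 256 + 32 + 16 + 8 + 4 + 1, so s^829 ≡ 287·1106·625·1535·911·508·1035 ≡ 398 (mod 1963)
s^829 mod 1963 = 398, but H = 1565.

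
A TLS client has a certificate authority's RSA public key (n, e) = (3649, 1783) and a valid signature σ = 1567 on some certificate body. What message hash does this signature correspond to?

3148

σ^1783 mod 3649 = 3148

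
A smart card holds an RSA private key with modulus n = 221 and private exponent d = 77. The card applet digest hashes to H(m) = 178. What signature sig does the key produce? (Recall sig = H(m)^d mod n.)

(H(m))^2 ≡ 178^2 = 31684 ≡ 81
(H(m))^4 ≡ 81^2 = 6561 ≡ 152
(H(m))^8 ≡ 152^2 = 23104 ≡ 120
(H(m))^16 ≡ 120^2 = 14400 ≡ 35
(H(m))^32 ≡ 35^2 = 1225 ≡ 120
(H(m))^64 ≡ 120^2 = 14400 ≡ 35
77 = 64 + 8 + 4 + 1, so (H(m))^77 ≡ 35·120·152·178 ≡ 94 (mod 221)

94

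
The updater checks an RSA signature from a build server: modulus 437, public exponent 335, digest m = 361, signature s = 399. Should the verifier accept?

s^2 ≡ 399^2 = 159201 ≡ 133
s^4 ≡ 133^2 = 17689 ≡ 209
s^8 ≡ 209^2 = 43681 ≡ 418
s^16 ≡ 418^2 = 174724 ≡ 361
s^32 ≡ 361^2 = 130321 ≡ 95
s^64 ≡ 95^2 = 9025 ≡ 285
s^128 ≡ 285^2 = 81225 ≡ 380
s^256 ≡ 380^2 = 144400 ≡ 190
335 = 256 + 64 + 8 + 4 + 2 + 1, so s^335 ≡ 190·285·418·209·133·399 ≡ 361 (mod 437)
s^335 mod 437 = 361 matches m.

accept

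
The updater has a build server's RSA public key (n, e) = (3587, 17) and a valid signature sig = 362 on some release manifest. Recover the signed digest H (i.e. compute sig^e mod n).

957

sig^2 ≡ 362^2 = 131044 ≡ 1912
sig^4 ≡ 1912^2 = 3655744 ≡ 591
sig^8 ≡ 591^2 = 349281 ≡ 1342
sig^16 ≡ 1342^2 = 1800964 ≡ 290
17 = 16 + 1, so sig^17 ≡ 290·362 ≡ 957 (mod 3587)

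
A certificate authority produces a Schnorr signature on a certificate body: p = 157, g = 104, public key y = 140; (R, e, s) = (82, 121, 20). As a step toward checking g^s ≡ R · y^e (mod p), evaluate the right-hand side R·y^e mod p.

140^2 = 19600 ≡ 132
140^4 ≡ 132^2 = 17424 ≡ 154
140^8 ≡ 154^2 = 23716 ≡ 9
140^16 ≡ 9^2 = 81
140^32 ≡ 81^2 = 6561 ≡ 124
140^64 ≡ 124^2 = 15376 ≡ 147
121 = 64 + 32 + 16 + 8 + 1, so 140^121 ≡ 147·124·81·9·140 ≡ 3 (mod 157)
R · y^e ≡ 82·3 = 246 ≡ 89 (mod 157)

89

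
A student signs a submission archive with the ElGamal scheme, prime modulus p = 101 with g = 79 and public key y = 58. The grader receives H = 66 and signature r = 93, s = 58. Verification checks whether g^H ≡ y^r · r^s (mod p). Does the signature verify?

Left side g^H mod p:
79^2 = 6241 ≡ 80
79^4 ≡ 80^2 = 6400 ≡ 37
79^8 ≡ 37^2 = 1369 ≡ 56
79^16 ≡ 56^2 = 3136 ≡ 5
79^32 ≡ 5^2 = 25
79^64 ≡ 25^2 = 625 ≡ 19
66 = 64 + 2, so 79^66 ≡ 19·80 ≡ 5 (mod 101)
Right side y^r · r^s mod p:
58^2 = 3364 ≡ 31
58^4 ≡ 31^2 = 961 ≡ 52
58^8 ≡ 52^2 = 2704 ≡ 78
58^16 ≡ 78^2 = 6084 ≡ 24
58^32 ≡ 24^2 = 576 ≡ 71
58^64 ≡ 71^2 = 5041 ≡ 92
93 = 64 + 16 + 8 + 4 + 1, so 58^93 ≡ 92·24·78·52·58 ≡ 37 (mod 101)
93^2 = 8649 ≡ 64
93^4 ≡ 64^2 = 4096 ≡ 56
93^8 ≡ 56^2 = 3136 ≡ 5
93^16 ≡ 5^2 = 25
93^32 ≡ 25^2 = 625 ≡ 19
58 = 32 + 16 + 8 + 2, so 93^58 ≡ 19·25·5·64 ≡ 96 (mod 101)
37·96 = 3552 ≡ 17 (mod 101)
5 ≠ 17, so verification fails.

does not verify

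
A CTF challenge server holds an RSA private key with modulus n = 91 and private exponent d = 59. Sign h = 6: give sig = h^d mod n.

76

h^2 ≡ 6^2 = 36
h^4 ≡ 36^2 = 1296 ≡ 22
h^8 ≡ 22^2 = 484 ≡ 29
h^16 ≡ 29^2 = 841 ≡ 22
h^32 ≡ 22^2 = 484 ≡ 29
59 = 32 + 16 + 8 + 2 + 1, so h^59 ≡ 29·22·29·36·6 ≡ 76 (mod 91)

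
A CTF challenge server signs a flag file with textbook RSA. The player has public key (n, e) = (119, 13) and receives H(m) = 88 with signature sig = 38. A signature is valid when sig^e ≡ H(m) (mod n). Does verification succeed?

Squares mod 119: sig^1≡38, sig^2≡16, sig^4≡18, sig^8≡86
13 = 8 + 4 + 1, so sig^13 ≡ 86·18·38 ≡ 38 (mod 119)
38 ≠ 88, so verification fails.

fails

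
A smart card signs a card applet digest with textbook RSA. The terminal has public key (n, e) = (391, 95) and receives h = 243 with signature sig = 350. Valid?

Squares mod 391: sig^1≡350, sig^2≡117, sig^4≡4, sig^8≡16, sig^16≡256, sig^32≡239, sig^64≡35
95 = 64 + 16 + 8 + 4 + 2 + 1, so sig^95 ≡ 35·256·16·4·117·350 ≡ 63 (mod 391)
63 ≠ 243, so verification fails.

no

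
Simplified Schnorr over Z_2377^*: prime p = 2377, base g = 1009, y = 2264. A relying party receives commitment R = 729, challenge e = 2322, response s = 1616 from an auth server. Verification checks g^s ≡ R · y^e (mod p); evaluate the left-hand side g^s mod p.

Squares mod 2377: 1009^1≡1009, 1009^2≡725, 1009^4≡308, 1009^8≡2161, 1009^16≡1493, 1009^32≡1800, 1009^64≡149, 1009^128≡808, 1009^256≡1566, 1009^512≡1669, 1009^1024≡2094
1616 = 1024 + 512 + 64 + 16, so 1009^1616 ≡ 2094·1669·149·1493 ≡ 1800 (mod 2377)

1800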